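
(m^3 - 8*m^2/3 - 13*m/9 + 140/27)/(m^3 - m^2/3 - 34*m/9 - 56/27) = (3*m - 5)/(3*m + 2)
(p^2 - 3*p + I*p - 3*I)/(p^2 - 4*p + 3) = (p + I)/(p - 1)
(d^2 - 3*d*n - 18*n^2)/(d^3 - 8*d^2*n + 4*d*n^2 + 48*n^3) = (d + 3*n)/(d^2 - 2*d*n - 8*n^2)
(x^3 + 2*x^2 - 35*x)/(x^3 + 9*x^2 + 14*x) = (x - 5)/(x + 2)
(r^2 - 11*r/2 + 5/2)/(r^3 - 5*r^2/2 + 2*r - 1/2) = (r - 5)/(r^2 - 2*r + 1)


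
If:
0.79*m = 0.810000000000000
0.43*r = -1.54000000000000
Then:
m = 1.03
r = -3.58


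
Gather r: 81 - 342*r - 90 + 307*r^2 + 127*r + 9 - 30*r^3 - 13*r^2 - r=-30*r^3 + 294*r^2 - 216*r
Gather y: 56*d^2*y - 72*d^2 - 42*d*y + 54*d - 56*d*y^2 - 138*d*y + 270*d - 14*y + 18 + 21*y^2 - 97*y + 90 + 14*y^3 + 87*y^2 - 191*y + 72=-72*d^2 + 324*d + 14*y^3 + y^2*(108 - 56*d) + y*(56*d^2 - 180*d - 302) + 180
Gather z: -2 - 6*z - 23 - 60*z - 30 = -66*z - 55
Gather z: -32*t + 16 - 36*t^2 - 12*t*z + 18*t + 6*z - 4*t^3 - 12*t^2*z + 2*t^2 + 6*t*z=-4*t^3 - 34*t^2 - 14*t + z*(-12*t^2 - 6*t + 6) + 16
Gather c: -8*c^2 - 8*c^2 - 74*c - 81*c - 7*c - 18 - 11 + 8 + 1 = -16*c^2 - 162*c - 20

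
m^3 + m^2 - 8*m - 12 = (m - 3)*(m + 2)^2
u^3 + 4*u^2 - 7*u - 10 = (u - 2)*(u + 1)*(u + 5)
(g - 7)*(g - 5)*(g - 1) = g^3 - 13*g^2 + 47*g - 35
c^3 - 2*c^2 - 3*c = c*(c - 3)*(c + 1)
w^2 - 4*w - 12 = (w - 6)*(w + 2)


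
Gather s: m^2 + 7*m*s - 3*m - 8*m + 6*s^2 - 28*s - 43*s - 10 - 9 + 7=m^2 - 11*m + 6*s^2 + s*(7*m - 71) - 12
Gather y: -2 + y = y - 2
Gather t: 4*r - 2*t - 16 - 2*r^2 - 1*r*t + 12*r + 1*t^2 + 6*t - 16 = -2*r^2 + 16*r + t^2 + t*(4 - r) - 32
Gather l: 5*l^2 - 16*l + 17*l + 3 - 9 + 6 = 5*l^2 + l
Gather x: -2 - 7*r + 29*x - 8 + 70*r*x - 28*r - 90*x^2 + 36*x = -35*r - 90*x^2 + x*(70*r + 65) - 10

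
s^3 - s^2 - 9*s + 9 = (s - 3)*(s - 1)*(s + 3)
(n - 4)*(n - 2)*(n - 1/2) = n^3 - 13*n^2/2 + 11*n - 4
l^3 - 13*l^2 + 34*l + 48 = (l - 8)*(l - 6)*(l + 1)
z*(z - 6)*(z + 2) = z^3 - 4*z^2 - 12*z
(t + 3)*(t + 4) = t^2 + 7*t + 12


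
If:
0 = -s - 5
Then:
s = -5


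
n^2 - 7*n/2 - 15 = (n - 6)*(n + 5/2)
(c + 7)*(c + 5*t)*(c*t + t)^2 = c^4*t^2 + 5*c^3*t^3 + 9*c^3*t^2 + 45*c^2*t^3 + 15*c^2*t^2 + 75*c*t^3 + 7*c*t^2 + 35*t^3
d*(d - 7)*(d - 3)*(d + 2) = d^4 - 8*d^3 + d^2 + 42*d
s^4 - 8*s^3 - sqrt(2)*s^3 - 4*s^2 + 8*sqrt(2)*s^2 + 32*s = s*(s - 8)*(s - 2*sqrt(2))*(s + sqrt(2))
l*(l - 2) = l^2 - 2*l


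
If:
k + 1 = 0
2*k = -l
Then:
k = -1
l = 2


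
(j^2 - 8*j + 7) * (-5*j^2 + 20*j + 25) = -5*j^4 + 60*j^3 - 170*j^2 - 60*j + 175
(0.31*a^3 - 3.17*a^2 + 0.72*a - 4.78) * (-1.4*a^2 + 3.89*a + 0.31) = -0.434*a^5 + 5.6439*a^4 - 13.2432*a^3 + 8.5101*a^2 - 18.371*a - 1.4818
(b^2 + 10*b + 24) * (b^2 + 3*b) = b^4 + 13*b^3 + 54*b^2 + 72*b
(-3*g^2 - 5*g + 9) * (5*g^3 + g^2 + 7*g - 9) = -15*g^5 - 28*g^4 + 19*g^3 + g^2 + 108*g - 81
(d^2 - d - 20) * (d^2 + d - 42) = d^4 - 63*d^2 + 22*d + 840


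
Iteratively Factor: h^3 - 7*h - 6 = (h + 2)*(h^2 - 2*h - 3) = (h + 1)*(h + 2)*(h - 3)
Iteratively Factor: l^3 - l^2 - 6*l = (l + 2)*(l^2 - 3*l) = l*(l + 2)*(l - 3)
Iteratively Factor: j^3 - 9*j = (j + 3)*(j^2 - 3*j) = j*(j + 3)*(j - 3)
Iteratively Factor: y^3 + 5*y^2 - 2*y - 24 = (y + 3)*(y^2 + 2*y - 8) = (y - 2)*(y + 3)*(y + 4)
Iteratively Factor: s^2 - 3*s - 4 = (s + 1)*(s - 4)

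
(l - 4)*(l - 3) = l^2 - 7*l + 12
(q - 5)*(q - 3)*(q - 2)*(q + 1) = q^4 - 9*q^3 + 21*q^2 + q - 30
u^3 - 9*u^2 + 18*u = u*(u - 6)*(u - 3)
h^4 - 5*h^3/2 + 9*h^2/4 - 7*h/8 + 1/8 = (h - 1)*(h - 1/2)^3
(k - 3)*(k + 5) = k^2 + 2*k - 15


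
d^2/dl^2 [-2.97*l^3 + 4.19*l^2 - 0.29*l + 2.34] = 8.38 - 17.82*l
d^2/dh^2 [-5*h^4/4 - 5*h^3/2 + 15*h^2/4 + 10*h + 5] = -15*h^2 - 15*h + 15/2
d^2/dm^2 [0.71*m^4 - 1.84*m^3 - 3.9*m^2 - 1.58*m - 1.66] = 8.52*m^2 - 11.04*m - 7.8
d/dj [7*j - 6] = 7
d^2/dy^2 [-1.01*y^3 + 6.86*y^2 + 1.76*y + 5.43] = 13.72 - 6.06*y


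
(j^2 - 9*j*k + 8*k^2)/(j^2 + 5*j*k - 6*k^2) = (j - 8*k)/(j + 6*k)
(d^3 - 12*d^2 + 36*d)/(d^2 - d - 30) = d*(d - 6)/(d + 5)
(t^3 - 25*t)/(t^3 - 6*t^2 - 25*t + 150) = t/(t - 6)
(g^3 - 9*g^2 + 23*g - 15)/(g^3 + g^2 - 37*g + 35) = (g - 3)/(g + 7)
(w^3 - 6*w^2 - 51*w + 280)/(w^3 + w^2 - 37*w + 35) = (w - 8)/(w - 1)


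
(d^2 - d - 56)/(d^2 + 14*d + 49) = (d - 8)/(d + 7)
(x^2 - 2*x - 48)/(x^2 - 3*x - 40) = (x + 6)/(x + 5)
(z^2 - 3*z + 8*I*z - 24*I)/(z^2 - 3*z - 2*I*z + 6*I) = (z + 8*I)/(z - 2*I)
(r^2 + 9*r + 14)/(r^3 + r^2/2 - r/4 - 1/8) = 8*(r^2 + 9*r + 14)/(8*r^3 + 4*r^2 - 2*r - 1)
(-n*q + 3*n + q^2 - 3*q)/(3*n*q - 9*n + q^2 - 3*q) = (-n + q)/(3*n + q)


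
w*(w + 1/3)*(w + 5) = w^3 + 16*w^2/3 + 5*w/3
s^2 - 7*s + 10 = (s - 5)*(s - 2)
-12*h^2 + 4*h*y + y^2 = (-2*h + y)*(6*h + y)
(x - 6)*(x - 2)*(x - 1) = x^3 - 9*x^2 + 20*x - 12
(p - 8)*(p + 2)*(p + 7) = p^3 + p^2 - 58*p - 112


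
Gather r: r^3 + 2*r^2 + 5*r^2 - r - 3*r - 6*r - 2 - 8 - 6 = r^3 + 7*r^2 - 10*r - 16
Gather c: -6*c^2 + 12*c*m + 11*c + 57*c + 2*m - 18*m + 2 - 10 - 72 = -6*c^2 + c*(12*m + 68) - 16*m - 80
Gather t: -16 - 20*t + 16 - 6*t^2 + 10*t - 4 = -6*t^2 - 10*t - 4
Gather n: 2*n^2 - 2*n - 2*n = 2*n^2 - 4*n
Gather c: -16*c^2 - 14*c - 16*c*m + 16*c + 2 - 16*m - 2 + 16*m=-16*c^2 + c*(2 - 16*m)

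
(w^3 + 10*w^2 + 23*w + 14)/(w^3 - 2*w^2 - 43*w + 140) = (w^2 + 3*w + 2)/(w^2 - 9*w + 20)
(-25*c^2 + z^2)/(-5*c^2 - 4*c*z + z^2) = (5*c + z)/(c + z)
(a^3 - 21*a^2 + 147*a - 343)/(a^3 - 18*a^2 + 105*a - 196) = (a - 7)/(a - 4)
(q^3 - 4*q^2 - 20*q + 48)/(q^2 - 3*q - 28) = (q^2 - 8*q + 12)/(q - 7)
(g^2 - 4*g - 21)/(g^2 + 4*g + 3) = (g - 7)/(g + 1)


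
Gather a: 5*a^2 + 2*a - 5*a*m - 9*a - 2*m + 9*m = 5*a^2 + a*(-5*m - 7) + 7*m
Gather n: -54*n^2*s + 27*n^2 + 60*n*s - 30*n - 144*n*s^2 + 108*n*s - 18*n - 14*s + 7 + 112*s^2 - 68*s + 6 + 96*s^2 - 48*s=n^2*(27 - 54*s) + n*(-144*s^2 + 168*s - 48) + 208*s^2 - 130*s + 13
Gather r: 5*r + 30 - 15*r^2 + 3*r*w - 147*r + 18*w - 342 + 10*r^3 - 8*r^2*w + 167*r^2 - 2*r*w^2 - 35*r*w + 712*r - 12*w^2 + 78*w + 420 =10*r^3 + r^2*(152 - 8*w) + r*(-2*w^2 - 32*w + 570) - 12*w^2 + 96*w + 108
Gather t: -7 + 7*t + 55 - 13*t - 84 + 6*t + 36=0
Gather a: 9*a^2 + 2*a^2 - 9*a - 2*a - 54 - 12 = 11*a^2 - 11*a - 66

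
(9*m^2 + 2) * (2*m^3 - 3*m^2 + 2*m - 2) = 18*m^5 - 27*m^4 + 22*m^3 - 24*m^2 + 4*m - 4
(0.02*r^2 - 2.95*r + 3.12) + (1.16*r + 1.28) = 0.02*r^2 - 1.79*r + 4.4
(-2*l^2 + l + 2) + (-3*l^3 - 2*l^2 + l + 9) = -3*l^3 - 4*l^2 + 2*l + 11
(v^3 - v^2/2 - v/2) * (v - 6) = v^4 - 13*v^3/2 + 5*v^2/2 + 3*v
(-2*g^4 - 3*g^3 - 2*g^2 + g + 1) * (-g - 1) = 2*g^5 + 5*g^4 + 5*g^3 + g^2 - 2*g - 1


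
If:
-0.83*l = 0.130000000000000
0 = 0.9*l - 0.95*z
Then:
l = -0.16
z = -0.15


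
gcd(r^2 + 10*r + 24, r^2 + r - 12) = r + 4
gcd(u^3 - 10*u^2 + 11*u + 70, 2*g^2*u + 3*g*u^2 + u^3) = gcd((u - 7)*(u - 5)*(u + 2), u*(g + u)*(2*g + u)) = 1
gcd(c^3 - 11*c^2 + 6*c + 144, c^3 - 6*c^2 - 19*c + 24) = c^2 - 5*c - 24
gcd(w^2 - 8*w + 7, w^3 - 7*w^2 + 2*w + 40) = 1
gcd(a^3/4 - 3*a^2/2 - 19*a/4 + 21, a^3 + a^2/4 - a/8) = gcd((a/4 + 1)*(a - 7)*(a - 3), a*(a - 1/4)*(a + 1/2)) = 1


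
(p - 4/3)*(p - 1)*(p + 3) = p^3 + 2*p^2/3 - 17*p/3 + 4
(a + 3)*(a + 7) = a^2 + 10*a + 21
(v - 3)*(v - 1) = v^2 - 4*v + 3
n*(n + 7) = n^2 + 7*n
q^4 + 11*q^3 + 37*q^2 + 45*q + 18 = (q + 1)^2*(q + 3)*(q + 6)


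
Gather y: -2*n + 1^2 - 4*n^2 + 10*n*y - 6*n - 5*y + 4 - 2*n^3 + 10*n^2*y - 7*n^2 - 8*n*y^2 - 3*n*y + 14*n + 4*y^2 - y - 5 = -2*n^3 - 11*n^2 + 6*n + y^2*(4 - 8*n) + y*(10*n^2 + 7*n - 6)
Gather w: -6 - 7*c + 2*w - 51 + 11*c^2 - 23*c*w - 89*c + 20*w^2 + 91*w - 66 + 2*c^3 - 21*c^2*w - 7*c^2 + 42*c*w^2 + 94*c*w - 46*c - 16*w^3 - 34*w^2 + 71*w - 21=2*c^3 + 4*c^2 - 142*c - 16*w^3 + w^2*(42*c - 14) + w*(-21*c^2 + 71*c + 164) - 144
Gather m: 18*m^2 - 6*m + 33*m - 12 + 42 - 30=18*m^2 + 27*m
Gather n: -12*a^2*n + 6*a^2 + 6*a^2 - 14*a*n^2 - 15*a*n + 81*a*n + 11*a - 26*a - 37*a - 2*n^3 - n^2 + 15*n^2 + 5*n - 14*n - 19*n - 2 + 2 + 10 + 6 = 12*a^2 - 52*a - 2*n^3 + n^2*(14 - 14*a) + n*(-12*a^2 + 66*a - 28) + 16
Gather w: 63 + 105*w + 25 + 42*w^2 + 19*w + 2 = 42*w^2 + 124*w + 90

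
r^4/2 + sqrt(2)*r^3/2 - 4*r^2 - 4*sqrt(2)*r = r*(r/2 + sqrt(2))*(r - 2*sqrt(2))*(r + sqrt(2))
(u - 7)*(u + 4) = u^2 - 3*u - 28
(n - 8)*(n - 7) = n^2 - 15*n + 56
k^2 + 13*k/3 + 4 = (k + 4/3)*(k + 3)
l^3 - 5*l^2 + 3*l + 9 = (l - 3)^2*(l + 1)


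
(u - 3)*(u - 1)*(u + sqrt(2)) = u^3 - 4*u^2 + sqrt(2)*u^2 - 4*sqrt(2)*u + 3*u + 3*sqrt(2)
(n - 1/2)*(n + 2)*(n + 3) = n^3 + 9*n^2/2 + 7*n/2 - 3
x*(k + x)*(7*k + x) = 7*k^2*x + 8*k*x^2 + x^3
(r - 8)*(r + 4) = r^2 - 4*r - 32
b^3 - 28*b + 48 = (b - 4)*(b - 2)*(b + 6)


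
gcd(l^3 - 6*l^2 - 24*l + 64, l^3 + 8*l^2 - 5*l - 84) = l + 4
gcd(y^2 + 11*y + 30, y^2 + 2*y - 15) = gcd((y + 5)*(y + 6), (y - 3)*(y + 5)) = y + 5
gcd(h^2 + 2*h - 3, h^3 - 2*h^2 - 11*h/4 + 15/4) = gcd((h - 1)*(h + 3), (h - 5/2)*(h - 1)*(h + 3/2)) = h - 1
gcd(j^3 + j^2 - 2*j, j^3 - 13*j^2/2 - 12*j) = j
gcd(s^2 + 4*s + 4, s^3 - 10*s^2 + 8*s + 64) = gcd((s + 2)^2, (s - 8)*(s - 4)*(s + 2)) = s + 2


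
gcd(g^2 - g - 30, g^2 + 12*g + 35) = g + 5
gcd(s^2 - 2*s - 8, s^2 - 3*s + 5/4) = 1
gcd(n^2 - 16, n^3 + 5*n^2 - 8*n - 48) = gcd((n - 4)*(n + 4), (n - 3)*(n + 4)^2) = n + 4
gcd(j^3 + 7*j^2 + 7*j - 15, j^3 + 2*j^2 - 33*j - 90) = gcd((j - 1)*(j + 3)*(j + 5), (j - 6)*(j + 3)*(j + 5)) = j^2 + 8*j + 15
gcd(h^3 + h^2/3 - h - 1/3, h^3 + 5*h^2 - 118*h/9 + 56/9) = 1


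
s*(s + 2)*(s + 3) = s^3 + 5*s^2 + 6*s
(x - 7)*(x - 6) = x^2 - 13*x + 42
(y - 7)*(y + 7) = y^2 - 49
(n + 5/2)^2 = n^2 + 5*n + 25/4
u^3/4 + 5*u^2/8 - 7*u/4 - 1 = (u/4 + 1)*(u - 2)*(u + 1/2)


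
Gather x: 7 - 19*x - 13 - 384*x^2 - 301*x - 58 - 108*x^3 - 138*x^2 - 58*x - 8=-108*x^3 - 522*x^2 - 378*x - 72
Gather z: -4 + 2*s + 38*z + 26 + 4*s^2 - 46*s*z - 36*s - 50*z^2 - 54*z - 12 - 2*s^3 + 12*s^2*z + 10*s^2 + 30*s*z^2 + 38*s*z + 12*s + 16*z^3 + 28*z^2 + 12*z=-2*s^3 + 14*s^2 - 22*s + 16*z^3 + z^2*(30*s - 22) + z*(12*s^2 - 8*s - 4) + 10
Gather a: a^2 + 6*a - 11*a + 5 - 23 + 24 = a^2 - 5*a + 6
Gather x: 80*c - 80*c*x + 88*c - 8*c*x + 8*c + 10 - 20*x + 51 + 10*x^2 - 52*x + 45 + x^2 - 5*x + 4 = 176*c + 11*x^2 + x*(-88*c - 77) + 110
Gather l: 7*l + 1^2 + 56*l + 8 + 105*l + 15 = 168*l + 24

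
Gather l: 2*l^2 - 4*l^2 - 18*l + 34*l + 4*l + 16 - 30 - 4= -2*l^2 + 20*l - 18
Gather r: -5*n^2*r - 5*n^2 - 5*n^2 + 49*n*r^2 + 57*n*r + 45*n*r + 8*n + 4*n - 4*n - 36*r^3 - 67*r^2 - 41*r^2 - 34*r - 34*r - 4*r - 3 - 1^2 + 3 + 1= -10*n^2 + 8*n - 36*r^3 + r^2*(49*n - 108) + r*(-5*n^2 + 102*n - 72)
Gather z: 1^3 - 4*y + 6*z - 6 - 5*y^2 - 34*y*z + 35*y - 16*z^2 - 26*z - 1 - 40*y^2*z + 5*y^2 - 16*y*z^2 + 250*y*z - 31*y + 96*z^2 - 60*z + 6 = z^2*(80 - 16*y) + z*(-40*y^2 + 216*y - 80)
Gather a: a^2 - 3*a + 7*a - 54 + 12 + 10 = a^2 + 4*a - 32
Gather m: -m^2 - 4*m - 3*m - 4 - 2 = -m^2 - 7*m - 6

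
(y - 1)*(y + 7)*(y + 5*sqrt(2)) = y^3 + 6*y^2 + 5*sqrt(2)*y^2 - 7*y + 30*sqrt(2)*y - 35*sqrt(2)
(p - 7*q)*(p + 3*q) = p^2 - 4*p*q - 21*q^2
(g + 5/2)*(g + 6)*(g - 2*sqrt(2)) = g^3 - 2*sqrt(2)*g^2 + 17*g^2/2 - 17*sqrt(2)*g + 15*g - 30*sqrt(2)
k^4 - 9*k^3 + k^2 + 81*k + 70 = (k - 7)*(k - 5)*(k + 1)*(k + 2)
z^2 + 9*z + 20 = (z + 4)*(z + 5)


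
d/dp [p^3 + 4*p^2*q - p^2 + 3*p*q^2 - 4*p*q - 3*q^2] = 3*p^2 + 8*p*q - 2*p + 3*q^2 - 4*q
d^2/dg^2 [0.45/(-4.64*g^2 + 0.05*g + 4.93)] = (-19.37664*g^2 + 0.2088*g + 0.45*(9.28*g - 0.05)*(18.56*g - 0.1) + 20.58768)/(-4.64*g^2 + 0.05*g + 4.93)^3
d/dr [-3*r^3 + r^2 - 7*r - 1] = -9*r^2 + 2*r - 7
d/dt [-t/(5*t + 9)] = -9/(5*t + 9)^2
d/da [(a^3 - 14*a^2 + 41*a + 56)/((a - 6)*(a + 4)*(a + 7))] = (19*a^4 - 158*a^3 - 345*a^2 + 4144*a - 4760)/(a^6 + 10*a^5 - 51*a^4 - 716*a^3 - 236*a^2 + 12768*a + 28224)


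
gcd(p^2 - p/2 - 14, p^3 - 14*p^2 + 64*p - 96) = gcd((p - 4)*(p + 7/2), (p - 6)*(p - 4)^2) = p - 4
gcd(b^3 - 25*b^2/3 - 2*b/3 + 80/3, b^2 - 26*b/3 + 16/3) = b - 8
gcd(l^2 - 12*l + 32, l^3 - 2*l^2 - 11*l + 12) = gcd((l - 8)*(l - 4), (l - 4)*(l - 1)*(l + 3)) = l - 4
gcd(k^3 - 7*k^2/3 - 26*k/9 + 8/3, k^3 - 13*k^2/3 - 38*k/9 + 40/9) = k^2 + 2*k/3 - 8/9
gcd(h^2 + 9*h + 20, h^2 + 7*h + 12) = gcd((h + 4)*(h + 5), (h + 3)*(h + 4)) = h + 4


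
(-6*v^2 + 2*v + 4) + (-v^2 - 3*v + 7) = -7*v^2 - v + 11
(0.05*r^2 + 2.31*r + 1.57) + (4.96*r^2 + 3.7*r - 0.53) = 5.01*r^2 + 6.01*r + 1.04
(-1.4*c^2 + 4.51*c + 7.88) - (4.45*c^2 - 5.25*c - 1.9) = -5.85*c^2 + 9.76*c + 9.78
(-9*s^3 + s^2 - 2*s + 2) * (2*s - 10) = -18*s^4 + 92*s^3 - 14*s^2 + 24*s - 20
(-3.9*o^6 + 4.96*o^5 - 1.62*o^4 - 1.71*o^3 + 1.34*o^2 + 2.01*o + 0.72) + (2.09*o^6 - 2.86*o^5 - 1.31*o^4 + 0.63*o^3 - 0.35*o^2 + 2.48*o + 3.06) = -1.81*o^6 + 2.1*o^5 - 2.93*o^4 - 1.08*o^3 + 0.99*o^2 + 4.49*o + 3.78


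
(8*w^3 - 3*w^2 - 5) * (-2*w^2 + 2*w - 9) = -16*w^5 + 22*w^4 - 78*w^3 + 37*w^2 - 10*w + 45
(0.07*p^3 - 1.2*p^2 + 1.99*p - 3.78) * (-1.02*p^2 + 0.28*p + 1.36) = -0.0714*p^5 + 1.2436*p^4 - 2.2706*p^3 + 2.7808*p^2 + 1.648*p - 5.1408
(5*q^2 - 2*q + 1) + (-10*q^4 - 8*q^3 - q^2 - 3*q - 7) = -10*q^4 - 8*q^3 + 4*q^2 - 5*q - 6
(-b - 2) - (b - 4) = 2 - 2*b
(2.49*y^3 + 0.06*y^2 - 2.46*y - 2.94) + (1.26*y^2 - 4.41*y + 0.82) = 2.49*y^3 + 1.32*y^2 - 6.87*y - 2.12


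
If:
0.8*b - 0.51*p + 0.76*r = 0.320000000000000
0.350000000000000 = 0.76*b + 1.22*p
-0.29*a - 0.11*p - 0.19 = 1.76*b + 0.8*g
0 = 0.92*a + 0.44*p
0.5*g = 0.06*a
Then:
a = -0.17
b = -0.09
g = -0.02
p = 0.35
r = 0.75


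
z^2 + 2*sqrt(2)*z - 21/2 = (z - 3*sqrt(2)/2)*(z + 7*sqrt(2)/2)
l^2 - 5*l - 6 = (l - 6)*(l + 1)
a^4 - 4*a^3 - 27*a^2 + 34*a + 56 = (a - 7)*(a - 2)*(a + 1)*(a + 4)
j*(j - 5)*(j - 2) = j^3 - 7*j^2 + 10*j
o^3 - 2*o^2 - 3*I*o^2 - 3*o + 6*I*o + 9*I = (o - 3)*(o + 1)*(o - 3*I)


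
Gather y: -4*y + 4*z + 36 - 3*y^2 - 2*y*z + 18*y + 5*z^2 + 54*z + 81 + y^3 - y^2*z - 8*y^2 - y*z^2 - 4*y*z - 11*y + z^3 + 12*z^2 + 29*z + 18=y^3 + y^2*(-z - 11) + y*(-z^2 - 6*z + 3) + z^3 + 17*z^2 + 87*z + 135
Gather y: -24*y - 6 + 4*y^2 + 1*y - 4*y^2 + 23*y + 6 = 0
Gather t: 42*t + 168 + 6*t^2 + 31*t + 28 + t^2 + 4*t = 7*t^2 + 77*t + 196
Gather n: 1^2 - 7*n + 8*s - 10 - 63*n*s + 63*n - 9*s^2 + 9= n*(56 - 63*s) - 9*s^2 + 8*s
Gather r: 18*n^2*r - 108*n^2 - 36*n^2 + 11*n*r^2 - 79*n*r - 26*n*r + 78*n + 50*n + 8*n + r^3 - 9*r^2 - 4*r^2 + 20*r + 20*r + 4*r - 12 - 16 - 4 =-144*n^2 + 136*n + r^3 + r^2*(11*n - 13) + r*(18*n^2 - 105*n + 44) - 32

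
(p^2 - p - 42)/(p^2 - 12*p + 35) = (p + 6)/(p - 5)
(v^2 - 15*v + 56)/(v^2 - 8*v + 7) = (v - 8)/(v - 1)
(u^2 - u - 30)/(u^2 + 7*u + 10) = (u - 6)/(u + 2)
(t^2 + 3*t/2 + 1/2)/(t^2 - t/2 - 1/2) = (t + 1)/(t - 1)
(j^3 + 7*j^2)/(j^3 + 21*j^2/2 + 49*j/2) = 2*j/(2*j + 7)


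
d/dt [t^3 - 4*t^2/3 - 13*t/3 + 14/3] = 3*t^2 - 8*t/3 - 13/3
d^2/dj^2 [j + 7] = 0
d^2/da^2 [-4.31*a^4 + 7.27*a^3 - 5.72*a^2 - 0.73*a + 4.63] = -51.72*a^2 + 43.62*a - 11.44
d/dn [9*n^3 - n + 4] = 27*n^2 - 1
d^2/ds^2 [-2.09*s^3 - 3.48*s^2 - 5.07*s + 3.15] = -12.54*s - 6.96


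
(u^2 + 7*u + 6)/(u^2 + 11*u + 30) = (u + 1)/(u + 5)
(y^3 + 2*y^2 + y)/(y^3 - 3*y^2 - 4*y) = (y + 1)/(y - 4)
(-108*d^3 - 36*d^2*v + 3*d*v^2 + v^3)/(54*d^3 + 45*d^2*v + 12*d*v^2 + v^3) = (-6*d + v)/(3*d + v)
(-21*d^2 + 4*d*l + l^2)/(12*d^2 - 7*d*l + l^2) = (-7*d - l)/(4*d - l)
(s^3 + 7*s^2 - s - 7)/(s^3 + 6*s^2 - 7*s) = (s + 1)/s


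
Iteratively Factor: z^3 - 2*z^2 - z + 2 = (z - 2)*(z^2 - 1) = (z - 2)*(z + 1)*(z - 1)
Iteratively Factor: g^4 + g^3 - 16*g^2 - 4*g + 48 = (g + 4)*(g^3 - 3*g^2 - 4*g + 12) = (g - 3)*(g + 4)*(g^2 - 4) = (g - 3)*(g + 2)*(g + 4)*(g - 2)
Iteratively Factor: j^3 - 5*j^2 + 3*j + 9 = (j - 3)*(j^2 - 2*j - 3) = (j - 3)^2*(j + 1)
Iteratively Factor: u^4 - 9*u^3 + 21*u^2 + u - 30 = (u + 1)*(u^3 - 10*u^2 + 31*u - 30) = (u - 5)*(u + 1)*(u^2 - 5*u + 6) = (u - 5)*(u - 3)*(u + 1)*(u - 2)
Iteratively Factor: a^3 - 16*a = (a + 4)*(a^2 - 4*a) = a*(a + 4)*(a - 4)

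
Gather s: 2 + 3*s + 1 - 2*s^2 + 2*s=-2*s^2 + 5*s + 3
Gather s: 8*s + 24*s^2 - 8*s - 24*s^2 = 0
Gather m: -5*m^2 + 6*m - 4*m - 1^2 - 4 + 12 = -5*m^2 + 2*m + 7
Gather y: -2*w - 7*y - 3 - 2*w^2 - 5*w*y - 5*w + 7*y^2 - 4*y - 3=-2*w^2 - 7*w + 7*y^2 + y*(-5*w - 11) - 6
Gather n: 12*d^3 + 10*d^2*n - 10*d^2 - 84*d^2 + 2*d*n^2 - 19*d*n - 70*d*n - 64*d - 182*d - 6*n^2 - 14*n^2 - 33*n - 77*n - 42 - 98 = 12*d^3 - 94*d^2 - 246*d + n^2*(2*d - 20) + n*(10*d^2 - 89*d - 110) - 140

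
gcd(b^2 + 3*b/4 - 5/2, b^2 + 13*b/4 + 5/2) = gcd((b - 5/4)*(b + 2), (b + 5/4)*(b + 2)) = b + 2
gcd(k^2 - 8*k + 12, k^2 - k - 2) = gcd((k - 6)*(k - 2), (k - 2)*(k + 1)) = k - 2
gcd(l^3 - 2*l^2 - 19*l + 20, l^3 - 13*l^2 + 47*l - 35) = l^2 - 6*l + 5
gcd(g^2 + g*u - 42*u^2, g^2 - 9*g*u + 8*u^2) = 1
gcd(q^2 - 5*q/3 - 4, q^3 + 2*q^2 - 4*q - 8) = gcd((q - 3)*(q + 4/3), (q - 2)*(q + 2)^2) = 1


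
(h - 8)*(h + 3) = h^2 - 5*h - 24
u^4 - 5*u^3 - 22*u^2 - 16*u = u*(u - 8)*(u + 1)*(u + 2)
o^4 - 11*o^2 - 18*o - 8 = (o - 4)*(o + 1)^2*(o + 2)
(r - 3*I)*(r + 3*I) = r^2 + 9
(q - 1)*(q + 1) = q^2 - 1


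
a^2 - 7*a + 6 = (a - 6)*(a - 1)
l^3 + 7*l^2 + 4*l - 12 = (l - 1)*(l + 2)*(l + 6)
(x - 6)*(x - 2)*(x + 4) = x^3 - 4*x^2 - 20*x + 48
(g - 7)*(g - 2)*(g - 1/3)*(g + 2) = g^4 - 22*g^3/3 - 5*g^2/3 + 88*g/3 - 28/3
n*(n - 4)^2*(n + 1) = n^4 - 7*n^3 + 8*n^2 + 16*n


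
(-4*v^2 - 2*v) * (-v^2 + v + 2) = 4*v^4 - 2*v^3 - 10*v^2 - 4*v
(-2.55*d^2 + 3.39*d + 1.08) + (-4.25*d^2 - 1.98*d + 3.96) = -6.8*d^2 + 1.41*d + 5.04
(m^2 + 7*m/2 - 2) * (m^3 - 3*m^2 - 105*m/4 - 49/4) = m^5 + m^4/2 - 155*m^3/4 - 785*m^2/8 + 77*m/8 + 49/2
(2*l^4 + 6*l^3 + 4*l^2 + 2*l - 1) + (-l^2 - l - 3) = 2*l^4 + 6*l^3 + 3*l^2 + l - 4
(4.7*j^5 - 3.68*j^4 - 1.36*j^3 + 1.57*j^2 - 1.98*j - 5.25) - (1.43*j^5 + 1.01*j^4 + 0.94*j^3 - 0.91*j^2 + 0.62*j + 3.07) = 3.27*j^5 - 4.69*j^4 - 2.3*j^3 + 2.48*j^2 - 2.6*j - 8.32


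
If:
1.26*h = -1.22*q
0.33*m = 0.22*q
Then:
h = -0.968253968253968*q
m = 0.666666666666667*q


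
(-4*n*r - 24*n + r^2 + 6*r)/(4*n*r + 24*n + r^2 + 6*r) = (-4*n + r)/(4*n + r)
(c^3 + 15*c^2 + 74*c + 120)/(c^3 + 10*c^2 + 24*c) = (c + 5)/c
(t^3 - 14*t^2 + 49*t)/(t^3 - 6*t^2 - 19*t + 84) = t*(t - 7)/(t^2 + t - 12)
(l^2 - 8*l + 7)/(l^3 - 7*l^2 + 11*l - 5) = (l - 7)/(l^2 - 6*l + 5)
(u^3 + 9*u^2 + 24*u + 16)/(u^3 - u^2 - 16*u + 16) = (u^2 + 5*u + 4)/(u^2 - 5*u + 4)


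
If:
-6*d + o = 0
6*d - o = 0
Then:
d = o/6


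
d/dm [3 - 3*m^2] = -6*m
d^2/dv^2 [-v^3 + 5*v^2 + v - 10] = 10 - 6*v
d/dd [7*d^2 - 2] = 14*d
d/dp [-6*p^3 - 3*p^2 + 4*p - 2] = -18*p^2 - 6*p + 4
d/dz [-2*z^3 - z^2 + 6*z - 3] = -6*z^2 - 2*z + 6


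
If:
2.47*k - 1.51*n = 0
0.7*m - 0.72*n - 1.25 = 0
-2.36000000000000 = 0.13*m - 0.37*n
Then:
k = 6.71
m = 13.07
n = 10.97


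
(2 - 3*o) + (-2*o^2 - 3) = -2*o^2 - 3*o - 1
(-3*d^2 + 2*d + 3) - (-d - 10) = -3*d^2 + 3*d + 13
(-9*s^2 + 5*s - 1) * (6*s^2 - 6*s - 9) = -54*s^4 + 84*s^3 + 45*s^2 - 39*s + 9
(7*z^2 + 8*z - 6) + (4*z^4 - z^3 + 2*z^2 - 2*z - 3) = 4*z^4 - z^3 + 9*z^2 + 6*z - 9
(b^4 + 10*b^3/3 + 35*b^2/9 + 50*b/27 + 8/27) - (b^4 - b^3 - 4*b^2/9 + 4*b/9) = 13*b^3/3 + 13*b^2/3 + 38*b/27 + 8/27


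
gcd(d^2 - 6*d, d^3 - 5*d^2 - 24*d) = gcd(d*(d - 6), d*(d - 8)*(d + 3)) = d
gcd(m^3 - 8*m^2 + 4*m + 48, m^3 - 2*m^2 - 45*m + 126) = m - 6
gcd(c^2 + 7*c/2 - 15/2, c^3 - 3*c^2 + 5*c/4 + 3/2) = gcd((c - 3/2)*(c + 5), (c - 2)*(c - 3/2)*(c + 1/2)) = c - 3/2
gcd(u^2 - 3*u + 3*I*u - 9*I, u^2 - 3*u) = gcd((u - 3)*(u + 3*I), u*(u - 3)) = u - 3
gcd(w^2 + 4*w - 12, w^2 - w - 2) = w - 2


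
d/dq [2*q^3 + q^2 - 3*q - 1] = 6*q^2 + 2*q - 3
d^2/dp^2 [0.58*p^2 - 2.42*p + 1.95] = 1.16000000000000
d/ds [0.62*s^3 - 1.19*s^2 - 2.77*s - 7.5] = 1.86*s^2 - 2.38*s - 2.77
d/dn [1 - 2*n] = -2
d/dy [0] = 0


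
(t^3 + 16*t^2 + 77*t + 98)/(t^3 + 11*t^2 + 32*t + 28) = (t + 7)/(t + 2)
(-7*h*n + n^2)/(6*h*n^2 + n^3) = (-7*h + n)/(n*(6*h + n))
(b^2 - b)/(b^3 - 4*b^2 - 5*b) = (1 - b)/(-b^2 + 4*b + 5)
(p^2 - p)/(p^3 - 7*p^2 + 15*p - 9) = p/(p^2 - 6*p + 9)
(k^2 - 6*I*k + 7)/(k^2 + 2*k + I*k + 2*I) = (k - 7*I)/(k + 2)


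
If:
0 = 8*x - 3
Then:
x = 3/8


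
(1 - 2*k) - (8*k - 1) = 2 - 10*k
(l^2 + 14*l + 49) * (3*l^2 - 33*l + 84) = 3*l^4 + 9*l^3 - 231*l^2 - 441*l + 4116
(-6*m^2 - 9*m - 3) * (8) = -48*m^2 - 72*m - 24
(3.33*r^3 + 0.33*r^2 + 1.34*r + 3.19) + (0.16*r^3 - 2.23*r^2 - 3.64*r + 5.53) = 3.49*r^3 - 1.9*r^2 - 2.3*r + 8.72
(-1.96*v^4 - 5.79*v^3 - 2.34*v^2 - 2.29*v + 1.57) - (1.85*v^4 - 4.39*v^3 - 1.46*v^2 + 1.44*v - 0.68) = -3.81*v^4 - 1.4*v^3 - 0.88*v^2 - 3.73*v + 2.25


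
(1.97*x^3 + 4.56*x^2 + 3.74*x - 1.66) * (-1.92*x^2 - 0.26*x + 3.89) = -3.7824*x^5 - 9.2674*x^4 - 0.7031*x^3 + 19.9532*x^2 + 14.9802*x - 6.4574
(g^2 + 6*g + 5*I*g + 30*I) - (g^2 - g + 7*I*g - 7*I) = 7*g - 2*I*g + 37*I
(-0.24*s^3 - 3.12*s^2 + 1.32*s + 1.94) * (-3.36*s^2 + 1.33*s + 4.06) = 0.8064*s^5 + 10.164*s^4 - 9.5592*s^3 - 17.43*s^2 + 7.9394*s + 7.8764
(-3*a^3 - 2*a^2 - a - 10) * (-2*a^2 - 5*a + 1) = 6*a^5 + 19*a^4 + 9*a^3 + 23*a^2 + 49*a - 10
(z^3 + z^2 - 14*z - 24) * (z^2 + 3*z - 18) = z^5 + 4*z^4 - 29*z^3 - 84*z^2 + 180*z + 432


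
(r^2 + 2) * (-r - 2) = -r^3 - 2*r^2 - 2*r - 4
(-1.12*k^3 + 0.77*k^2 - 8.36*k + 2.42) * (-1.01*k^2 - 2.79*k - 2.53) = 1.1312*k^5 + 2.3471*k^4 + 9.1289*k^3 + 18.9321*k^2 + 14.399*k - 6.1226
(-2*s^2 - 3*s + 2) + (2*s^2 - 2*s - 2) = -5*s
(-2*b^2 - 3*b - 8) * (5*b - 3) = -10*b^3 - 9*b^2 - 31*b + 24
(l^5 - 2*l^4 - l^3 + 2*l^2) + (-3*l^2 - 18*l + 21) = l^5 - 2*l^4 - l^3 - l^2 - 18*l + 21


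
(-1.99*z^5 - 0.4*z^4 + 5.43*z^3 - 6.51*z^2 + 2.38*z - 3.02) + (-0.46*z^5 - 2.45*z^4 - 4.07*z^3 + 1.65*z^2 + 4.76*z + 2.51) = -2.45*z^5 - 2.85*z^4 + 1.36*z^3 - 4.86*z^2 + 7.14*z - 0.51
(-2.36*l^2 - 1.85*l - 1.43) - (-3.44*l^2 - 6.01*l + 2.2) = 1.08*l^2 + 4.16*l - 3.63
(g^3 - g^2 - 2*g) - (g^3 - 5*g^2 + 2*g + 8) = 4*g^2 - 4*g - 8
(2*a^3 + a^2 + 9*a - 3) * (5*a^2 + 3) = 10*a^5 + 5*a^4 + 51*a^3 - 12*a^2 + 27*a - 9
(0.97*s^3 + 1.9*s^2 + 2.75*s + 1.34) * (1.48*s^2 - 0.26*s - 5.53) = 1.4356*s^5 + 2.5598*s^4 - 1.7881*s^3 - 9.2388*s^2 - 15.5559*s - 7.4102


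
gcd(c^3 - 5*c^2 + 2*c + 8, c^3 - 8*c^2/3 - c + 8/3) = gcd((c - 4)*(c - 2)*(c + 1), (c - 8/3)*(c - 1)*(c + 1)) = c + 1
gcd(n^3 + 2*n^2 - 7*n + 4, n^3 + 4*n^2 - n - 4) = n^2 + 3*n - 4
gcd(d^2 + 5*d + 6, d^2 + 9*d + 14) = d + 2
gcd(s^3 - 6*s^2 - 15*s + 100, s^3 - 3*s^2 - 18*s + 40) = s^2 - s - 20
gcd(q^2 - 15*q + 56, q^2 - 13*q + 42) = q - 7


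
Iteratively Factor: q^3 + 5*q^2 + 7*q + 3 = (q + 1)*(q^2 + 4*q + 3) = (q + 1)^2*(q + 3)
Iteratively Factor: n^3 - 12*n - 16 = (n - 4)*(n^2 + 4*n + 4) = (n - 4)*(n + 2)*(n + 2)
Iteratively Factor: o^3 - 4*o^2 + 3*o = (o - 1)*(o^2 - 3*o) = (o - 3)*(o - 1)*(o)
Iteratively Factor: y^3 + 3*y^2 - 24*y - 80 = (y - 5)*(y^2 + 8*y + 16) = (y - 5)*(y + 4)*(y + 4)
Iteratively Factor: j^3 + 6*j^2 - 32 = (j + 4)*(j^2 + 2*j - 8) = (j - 2)*(j + 4)*(j + 4)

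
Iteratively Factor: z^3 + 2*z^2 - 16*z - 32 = (z + 2)*(z^2 - 16) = (z + 2)*(z + 4)*(z - 4)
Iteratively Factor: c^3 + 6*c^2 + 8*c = (c + 2)*(c^2 + 4*c) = (c + 2)*(c + 4)*(c)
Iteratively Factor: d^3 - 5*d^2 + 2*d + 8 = (d - 4)*(d^2 - d - 2) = (d - 4)*(d + 1)*(d - 2)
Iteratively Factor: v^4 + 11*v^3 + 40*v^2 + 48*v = (v + 3)*(v^3 + 8*v^2 + 16*v) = (v + 3)*(v + 4)*(v^2 + 4*v) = (v + 3)*(v + 4)^2*(v)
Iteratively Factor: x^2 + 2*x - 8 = (x - 2)*(x + 4)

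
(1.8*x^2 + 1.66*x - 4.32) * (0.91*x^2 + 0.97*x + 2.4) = 1.638*x^4 + 3.2566*x^3 + 1.999*x^2 - 0.206400000000001*x - 10.368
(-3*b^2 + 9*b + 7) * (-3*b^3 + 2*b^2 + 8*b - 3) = 9*b^5 - 33*b^4 - 27*b^3 + 95*b^2 + 29*b - 21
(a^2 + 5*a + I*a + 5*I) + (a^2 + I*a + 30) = 2*a^2 + 5*a + 2*I*a + 30 + 5*I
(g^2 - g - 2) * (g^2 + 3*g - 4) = g^4 + 2*g^3 - 9*g^2 - 2*g + 8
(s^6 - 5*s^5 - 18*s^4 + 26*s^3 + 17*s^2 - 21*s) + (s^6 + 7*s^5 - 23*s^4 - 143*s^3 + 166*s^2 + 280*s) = 2*s^6 + 2*s^5 - 41*s^4 - 117*s^3 + 183*s^2 + 259*s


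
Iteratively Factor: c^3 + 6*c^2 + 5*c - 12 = (c + 4)*(c^2 + 2*c - 3) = (c - 1)*(c + 4)*(c + 3)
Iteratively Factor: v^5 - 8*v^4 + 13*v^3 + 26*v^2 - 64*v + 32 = (v - 4)*(v^4 - 4*v^3 - 3*v^2 + 14*v - 8) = (v - 4)*(v - 1)*(v^3 - 3*v^2 - 6*v + 8) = (v - 4)^2*(v - 1)*(v^2 + v - 2) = (v - 4)^2*(v - 1)*(v + 2)*(v - 1)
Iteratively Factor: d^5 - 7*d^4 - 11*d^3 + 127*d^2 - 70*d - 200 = (d - 2)*(d^4 - 5*d^3 - 21*d^2 + 85*d + 100) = (d - 2)*(d + 4)*(d^3 - 9*d^2 + 15*d + 25) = (d - 5)*(d - 2)*(d + 4)*(d^2 - 4*d - 5) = (d - 5)^2*(d - 2)*(d + 4)*(d + 1)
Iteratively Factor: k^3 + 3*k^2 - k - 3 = (k + 1)*(k^2 + 2*k - 3) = (k + 1)*(k + 3)*(k - 1)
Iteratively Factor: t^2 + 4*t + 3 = (t + 1)*(t + 3)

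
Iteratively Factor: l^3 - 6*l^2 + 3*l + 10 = (l + 1)*(l^2 - 7*l + 10) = (l - 5)*(l + 1)*(l - 2)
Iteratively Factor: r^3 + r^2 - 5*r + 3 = (r - 1)*(r^2 + 2*r - 3) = (r - 1)^2*(r + 3)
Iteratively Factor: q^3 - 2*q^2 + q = (q)*(q^2 - 2*q + 1) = q*(q - 1)*(q - 1)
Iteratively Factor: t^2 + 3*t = (t + 3)*(t)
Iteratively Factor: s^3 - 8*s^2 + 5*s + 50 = (s - 5)*(s^2 - 3*s - 10) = (s - 5)*(s + 2)*(s - 5)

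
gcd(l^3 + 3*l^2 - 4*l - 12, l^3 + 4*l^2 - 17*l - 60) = l + 3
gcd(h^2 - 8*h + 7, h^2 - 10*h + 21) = h - 7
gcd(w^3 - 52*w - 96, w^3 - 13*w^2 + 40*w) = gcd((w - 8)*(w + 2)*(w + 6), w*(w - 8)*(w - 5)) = w - 8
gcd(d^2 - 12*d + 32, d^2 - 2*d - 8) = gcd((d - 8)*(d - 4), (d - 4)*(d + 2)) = d - 4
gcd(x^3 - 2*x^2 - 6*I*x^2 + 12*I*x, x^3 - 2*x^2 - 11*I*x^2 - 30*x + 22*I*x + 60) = x^2 + x*(-2 - 6*I) + 12*I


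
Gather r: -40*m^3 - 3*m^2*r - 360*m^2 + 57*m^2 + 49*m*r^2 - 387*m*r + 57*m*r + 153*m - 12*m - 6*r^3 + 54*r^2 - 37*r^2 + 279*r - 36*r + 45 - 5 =-40*m^3 - 303*m^2 + 141*m - 6*r^3 + r^2*(49*m + 17) + r*(-3*m^2 - 330*m + 243) + 40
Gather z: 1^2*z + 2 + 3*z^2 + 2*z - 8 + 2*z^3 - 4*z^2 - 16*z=2*z^3 - z^2 - 13*z - 6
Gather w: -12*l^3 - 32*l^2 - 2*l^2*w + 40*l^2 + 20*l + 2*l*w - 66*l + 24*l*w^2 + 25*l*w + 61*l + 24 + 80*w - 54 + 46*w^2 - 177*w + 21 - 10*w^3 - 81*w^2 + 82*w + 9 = -12*l^3 + 8*l^2 + 15*l - 10*w^3 + w^2*(24*l - 35) + w*(-2*l^2 + 27*l - 15)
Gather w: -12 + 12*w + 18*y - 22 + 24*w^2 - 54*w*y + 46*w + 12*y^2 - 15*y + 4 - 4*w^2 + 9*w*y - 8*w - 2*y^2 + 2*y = 20*w^2 + w*(50 - 45*y) + 10*y^2 + 5*y - 30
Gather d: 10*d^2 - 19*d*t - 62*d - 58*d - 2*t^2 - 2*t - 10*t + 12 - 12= 10*d^2 + d*(-19*t - 120) - 2*t^2 - 12*t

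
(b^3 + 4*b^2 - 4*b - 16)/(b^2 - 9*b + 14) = (b^2 + 6*b + 8)/(b - 7)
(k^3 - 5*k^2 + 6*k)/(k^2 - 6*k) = (k^2 - 5*k + 6)/(k - 6)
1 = 1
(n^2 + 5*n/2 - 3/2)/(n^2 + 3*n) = (n - 1/2)/n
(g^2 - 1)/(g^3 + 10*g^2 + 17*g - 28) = (g + 1)/(g^2 + 11*g + 28)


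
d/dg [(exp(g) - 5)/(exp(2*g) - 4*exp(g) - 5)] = -exp(g)/(exp(2*g) + 2*exp(g) + 1)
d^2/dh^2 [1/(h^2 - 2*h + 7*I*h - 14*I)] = 2*(-h^2 + 2*h - 7*I*h + (2*h - 2 + 7*I)^2 + 14*I)/(h^2 - 2*h + 7*I*h - 14*I)^3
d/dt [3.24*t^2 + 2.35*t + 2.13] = 6.48*t + 2.35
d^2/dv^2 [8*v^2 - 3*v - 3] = 16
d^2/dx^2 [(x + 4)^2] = 2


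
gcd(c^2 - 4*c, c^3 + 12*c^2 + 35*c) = c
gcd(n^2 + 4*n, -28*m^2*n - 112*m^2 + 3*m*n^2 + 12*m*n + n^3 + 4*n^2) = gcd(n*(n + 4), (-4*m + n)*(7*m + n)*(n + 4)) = n + 4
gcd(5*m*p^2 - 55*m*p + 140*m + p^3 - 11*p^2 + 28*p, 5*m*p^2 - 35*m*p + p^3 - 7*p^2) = 5*m*p - 35*m + p^2 - 7*p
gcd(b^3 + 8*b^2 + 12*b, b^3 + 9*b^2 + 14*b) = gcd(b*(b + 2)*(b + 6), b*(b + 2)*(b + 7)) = b^2 + 2*b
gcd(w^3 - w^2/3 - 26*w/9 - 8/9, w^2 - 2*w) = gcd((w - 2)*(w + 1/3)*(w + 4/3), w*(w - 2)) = w - 2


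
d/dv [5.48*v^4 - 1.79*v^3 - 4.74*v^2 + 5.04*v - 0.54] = 21.92*v^3 - 5.37*v^2 - 9.48*v + 5.04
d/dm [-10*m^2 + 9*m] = 9 - 20*m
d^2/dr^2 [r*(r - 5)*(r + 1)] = 6*r - 8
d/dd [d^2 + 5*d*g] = 2*d + 5*g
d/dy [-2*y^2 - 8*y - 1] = -4*y - 8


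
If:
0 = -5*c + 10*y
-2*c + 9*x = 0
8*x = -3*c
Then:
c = 0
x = 0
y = 0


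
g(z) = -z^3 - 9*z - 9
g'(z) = -3*z^2 - 9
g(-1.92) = 15.36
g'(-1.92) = -20.06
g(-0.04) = -8.64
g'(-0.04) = -9.00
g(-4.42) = 117.13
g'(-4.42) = -67.61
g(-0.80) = -1.29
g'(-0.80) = -10.92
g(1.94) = -33.76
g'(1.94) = -20.29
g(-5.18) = 176.61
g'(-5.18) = -89.50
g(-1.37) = 5.90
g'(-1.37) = -14.63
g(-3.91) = 85.97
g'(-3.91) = -54.86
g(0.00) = -9.00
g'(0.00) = -9.00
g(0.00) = -9.00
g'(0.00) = -9.00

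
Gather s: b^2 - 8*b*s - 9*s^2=b^2 - 8*b*s - 9*s^2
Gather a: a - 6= a - 6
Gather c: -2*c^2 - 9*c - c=-2*c^2 - 10*c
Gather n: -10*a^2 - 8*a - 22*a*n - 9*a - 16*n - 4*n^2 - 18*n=-10*a^2 - 17*a - 4*n^2 + n*(-22*a - 34)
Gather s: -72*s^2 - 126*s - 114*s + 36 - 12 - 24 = -72*s^2 - 240*s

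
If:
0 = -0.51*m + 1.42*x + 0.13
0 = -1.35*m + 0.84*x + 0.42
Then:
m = 0.33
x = 0.03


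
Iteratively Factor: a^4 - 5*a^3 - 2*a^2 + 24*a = (a - 3)*(a^3 - 2*a^2 - 8*a) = a*(a - 3)*(a^2 - 2*a - 8) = a*(a - 4)*(a - 3)*(a + 2)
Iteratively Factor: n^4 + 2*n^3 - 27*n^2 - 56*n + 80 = (n - 5)*(n^3 + 7*n^2 + 8*n - 16) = (n - 5)*(n + 4)*(n^2 + 3*n - 4) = (n - 5)*(n + 4)^2*(n - 1)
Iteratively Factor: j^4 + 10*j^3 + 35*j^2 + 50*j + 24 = (j + 3)*(j^3 + 7*j^2 + 14*j + 8) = (j + 2)*(j + 3)*(j^2 + 5*j + 4) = (j + 2)*(j + 3)*(j + 4)*(j + 1)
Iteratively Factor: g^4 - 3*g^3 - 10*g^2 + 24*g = (g + 3)*(g^3 - 6*g^2 + 8*g) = g*(g + 3)*(g^2 - 6*g + 8) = g*(g - 2)*(g + 3)*(g - 4)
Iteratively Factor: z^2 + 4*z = (z)*(z + 4)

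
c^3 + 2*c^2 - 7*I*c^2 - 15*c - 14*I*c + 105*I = (c - 3)*(c + 5)*(c - 7*I)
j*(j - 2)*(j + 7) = j^3 + 5*j^2 - 14*j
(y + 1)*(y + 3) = y^2 + 4*y + 3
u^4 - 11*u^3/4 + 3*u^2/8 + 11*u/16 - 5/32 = (u - 5/2)*(u - 1/2)*(u - 1/4)*(u + 1/2)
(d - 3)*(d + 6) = d^2 + 3*d - 18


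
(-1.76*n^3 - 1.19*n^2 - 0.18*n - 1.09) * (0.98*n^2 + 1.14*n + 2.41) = -1.7248*n^5 - 3.1726*n^4 - 5.7746*n^3 - 4.1413*n^2 - 1.6764*n - 2.6269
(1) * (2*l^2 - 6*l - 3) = 2*l^2 - 6*l - 3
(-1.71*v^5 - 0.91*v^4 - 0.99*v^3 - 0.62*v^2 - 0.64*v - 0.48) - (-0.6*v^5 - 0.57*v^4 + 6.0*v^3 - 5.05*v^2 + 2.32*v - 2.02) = -1.11*v^5 - 0.34*v^4 - 6.99*v^3 + 4.43*v^2 - 2.96*v + 1.54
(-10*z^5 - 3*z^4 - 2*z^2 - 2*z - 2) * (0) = 0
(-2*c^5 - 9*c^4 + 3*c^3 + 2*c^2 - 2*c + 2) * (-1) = 2*c^5 + 9*c^4 - 3*c^3 - 2*c^2 + 2*c - 2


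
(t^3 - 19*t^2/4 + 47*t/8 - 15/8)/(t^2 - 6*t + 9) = (8*t^2 - 14*t + 5)/(8*(t - 3))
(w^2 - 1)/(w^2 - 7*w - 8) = (w - 1)/(w - 8)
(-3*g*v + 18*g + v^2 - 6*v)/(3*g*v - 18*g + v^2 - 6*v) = (-3*g + v)/(3*g + v)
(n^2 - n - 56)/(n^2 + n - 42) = (n - 8)/(n - 6)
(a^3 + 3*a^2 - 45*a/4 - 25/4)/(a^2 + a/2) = a + 5/2 - 25/(2*a)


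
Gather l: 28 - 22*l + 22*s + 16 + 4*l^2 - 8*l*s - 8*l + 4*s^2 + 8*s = 4*l^2 + l*(-8*s - 30) + 4*s^2 + 30*s + 44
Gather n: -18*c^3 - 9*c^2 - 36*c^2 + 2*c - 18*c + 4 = -18*c^3 - 45*c^2 - 16*c + 4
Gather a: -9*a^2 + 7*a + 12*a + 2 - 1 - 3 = -9*a^2 + 19*a - 2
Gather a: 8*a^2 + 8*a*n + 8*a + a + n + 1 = 8*a^2 + a*(8*n + 9) + n + 1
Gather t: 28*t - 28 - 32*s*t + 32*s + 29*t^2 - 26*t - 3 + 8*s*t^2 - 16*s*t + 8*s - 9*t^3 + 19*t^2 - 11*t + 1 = 40*s - 9*t^3 + t^2*(8*s + 48) + t*(-48*s - 9) - 30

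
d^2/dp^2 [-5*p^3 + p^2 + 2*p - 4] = 2 - 30*p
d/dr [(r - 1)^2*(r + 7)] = (r - 1)*(3*r + 13)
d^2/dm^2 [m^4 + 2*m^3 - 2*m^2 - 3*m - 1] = 12*m^2 + 12*m - 4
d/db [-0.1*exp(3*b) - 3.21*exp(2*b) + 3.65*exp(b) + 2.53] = (-0.3*exp(2*b) - 6.42*exp(b) + 3.65)*exp(b)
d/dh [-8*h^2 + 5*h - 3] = 5 - 16*h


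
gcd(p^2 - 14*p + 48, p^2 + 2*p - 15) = 1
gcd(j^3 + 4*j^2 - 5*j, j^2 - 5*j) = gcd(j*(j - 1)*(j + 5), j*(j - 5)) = j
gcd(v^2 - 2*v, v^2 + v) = v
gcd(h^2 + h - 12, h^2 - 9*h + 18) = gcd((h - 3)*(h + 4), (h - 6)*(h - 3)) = h - 3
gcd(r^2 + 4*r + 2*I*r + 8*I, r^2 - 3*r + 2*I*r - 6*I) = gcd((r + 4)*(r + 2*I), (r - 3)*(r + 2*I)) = r + 2*I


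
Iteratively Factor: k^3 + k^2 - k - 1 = (k - 1)*(k^2 + 2*k + 1) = (k - 1)*(k + 1)*(k + 1)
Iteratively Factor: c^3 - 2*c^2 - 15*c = (c)*(c^2 - 2*c - 15) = c*(c + 3)*(c - 5)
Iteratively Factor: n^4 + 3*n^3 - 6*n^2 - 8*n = (n - 2)*(n^3 + 5*n^2 + 4*n) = (n - 2)*(n + 4)*(n^2 + n) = (n - 2)*(n + 1)*(n + 4)*(n)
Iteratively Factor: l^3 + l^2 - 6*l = (l - 2)*(l^2 + 3*l) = l*(l - 2)*(l + 3)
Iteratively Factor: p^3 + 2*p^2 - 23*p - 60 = (p + 3)*(p^2 - p - 20) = (p - 5)*(p + 3)*(p + 4)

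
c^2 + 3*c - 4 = (c - 1)*(c + 4)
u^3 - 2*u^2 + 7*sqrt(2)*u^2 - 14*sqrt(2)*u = u*(u - 2)*(u + 7*sqrt(2))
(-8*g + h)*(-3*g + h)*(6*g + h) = 144*g^3 - 42*g^2*h - 5*g*h^2 + h^3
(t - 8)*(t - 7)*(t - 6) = t^3 - 21*t^2 + 146*t - 336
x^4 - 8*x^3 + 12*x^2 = x^2*(x - 6)*(x - 2)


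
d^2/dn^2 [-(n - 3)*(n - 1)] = -2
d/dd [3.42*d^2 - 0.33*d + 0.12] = 6.84*d - 0.33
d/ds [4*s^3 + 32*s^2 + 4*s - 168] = 12*s^2 + 64*s + 4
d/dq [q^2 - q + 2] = 2*q - 1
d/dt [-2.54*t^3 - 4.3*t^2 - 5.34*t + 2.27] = -7.62*t^2 - 8.6*t - 5.34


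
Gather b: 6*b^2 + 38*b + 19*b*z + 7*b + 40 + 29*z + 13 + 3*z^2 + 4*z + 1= 6*b^2 + b*(19*z + 45) + 3*z^2 + 33*z + 54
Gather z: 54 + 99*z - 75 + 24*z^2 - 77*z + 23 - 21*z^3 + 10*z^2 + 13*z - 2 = -21*z^3 + 34*z^2 + 35*z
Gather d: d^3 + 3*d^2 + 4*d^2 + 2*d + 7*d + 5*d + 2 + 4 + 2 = d^3 + 7*d^2 + 14*d + 8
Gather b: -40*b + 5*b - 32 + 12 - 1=-35*b - 21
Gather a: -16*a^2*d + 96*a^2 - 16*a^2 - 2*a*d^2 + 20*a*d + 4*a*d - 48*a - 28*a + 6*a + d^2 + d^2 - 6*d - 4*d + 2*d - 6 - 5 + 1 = a^2*(80 - 16*d) + a*(-2*d^2 + 24*d - 70) + 2*d^2 - 8*d - 10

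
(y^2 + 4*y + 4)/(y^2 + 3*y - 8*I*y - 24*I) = (y^2 + 4*y + 4)/(y^2 + y*(3 - 8*I) - 24*I)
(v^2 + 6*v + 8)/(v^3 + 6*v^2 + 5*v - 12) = (v + 2)/(v^2 + 2*v - 3)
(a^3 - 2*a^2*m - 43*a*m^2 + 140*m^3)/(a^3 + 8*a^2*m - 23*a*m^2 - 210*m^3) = (a - 4*m)/(a + 6*m)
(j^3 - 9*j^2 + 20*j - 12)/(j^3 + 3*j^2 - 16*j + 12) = (j - 6)/(j + 6)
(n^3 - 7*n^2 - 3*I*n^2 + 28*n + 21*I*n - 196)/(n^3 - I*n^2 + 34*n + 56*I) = (n - 7)/(n + 2*I)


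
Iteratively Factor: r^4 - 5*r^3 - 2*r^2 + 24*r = (r + 2)*(r^3 - 7*r^2 + 12*r) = (r - 4)*(r + 2)*(r^2 - 3*r) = r*(r - 4)*(r + 2)*(r - 3)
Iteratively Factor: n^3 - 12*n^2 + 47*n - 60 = (n - 5)*(n^2 - 7*n + 12) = (n - 5)*(n - 4)*(n - 3)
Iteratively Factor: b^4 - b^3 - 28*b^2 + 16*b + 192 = (b - 4)*(b^3 + 3*b^2 - 16*b - 48) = (b - 4)*(b + 4)*(b^2 - b - 12) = (b - 4)*(b + 3)*(b + 4)*(b - 4)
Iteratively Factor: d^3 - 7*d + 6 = (d - 2)*(d^2 + 2*d - 3) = (d - 2)*(d + 3)*(d - 1)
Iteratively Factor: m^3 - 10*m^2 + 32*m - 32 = (m - 4)*(m^2 - 6*m + 8) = (m - 4)^2*(m - 2)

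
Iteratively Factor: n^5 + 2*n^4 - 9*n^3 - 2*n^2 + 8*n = (n + 1)*(n^4 + n^3 - 10*n^2 + 8*n) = (n - 2)*(n + 1)*(n^3 + 3*n^2 - 4*n) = n*(n - 2)*(n + 1)*(n^2 + 3*n - 4) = n*(n - 2)*(n + 1)*(n + 4)*(n - 1)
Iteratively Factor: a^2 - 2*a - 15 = (a + 3)*(a - 5)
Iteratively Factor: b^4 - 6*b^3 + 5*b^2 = (b)*(b^3 - 6*b^2 + 5*b) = b^2*(b^2 - 6*b + 5) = b^2*(b - 1)*(b - 5)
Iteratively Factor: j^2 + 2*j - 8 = (j - 2)*(j + 4)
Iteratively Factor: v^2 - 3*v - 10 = (v - 5)*(v + 2)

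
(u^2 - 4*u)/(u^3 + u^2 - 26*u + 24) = u/(u^2 + 5*u - 6)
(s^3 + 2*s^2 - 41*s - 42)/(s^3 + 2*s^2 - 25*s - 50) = (s^3 + 2*s^2 - 41*s - 42)/(s^3 + 2*s^2 - 25*s - 50)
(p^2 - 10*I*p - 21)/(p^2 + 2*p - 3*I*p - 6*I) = (p - 7*I)/(p + 2)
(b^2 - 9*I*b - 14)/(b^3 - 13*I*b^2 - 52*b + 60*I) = (b - 7*I)/(b^2 - 11*I*b - 30)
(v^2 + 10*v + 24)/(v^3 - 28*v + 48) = (v + 4)/(v^2 - 6*v + 8)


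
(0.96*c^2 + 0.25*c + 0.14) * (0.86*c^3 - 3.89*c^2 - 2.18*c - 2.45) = 0.8256*c^5 - 3.5194*c^4 - 2.9449*c^3 - 3.4416*c^2 - 0.9177*c - 0.343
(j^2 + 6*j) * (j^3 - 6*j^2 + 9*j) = j^5 - 27*j^3 + 54*j^2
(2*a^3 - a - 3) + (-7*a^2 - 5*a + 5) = 2*a^3 - 7*a^2 - 6*a + 2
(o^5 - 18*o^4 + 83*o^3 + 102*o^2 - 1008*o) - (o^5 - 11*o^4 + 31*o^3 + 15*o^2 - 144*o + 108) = -7*o^4 + 52*o^3 + 87*o^2 - 864*o - 108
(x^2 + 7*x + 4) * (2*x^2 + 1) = 2*x^4 + 14*x^3 + 9*x^2 + 7*x + 4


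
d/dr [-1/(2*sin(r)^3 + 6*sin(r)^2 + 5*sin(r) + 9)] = (6*sin(r)^2 + 12*sin(r) + 5)*cos(r)/(2*sin(r)^3 + 6*sin(r)^2 + 5*sin(r) + 9)^2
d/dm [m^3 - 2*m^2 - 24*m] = 3*m^2 - 4*m - 24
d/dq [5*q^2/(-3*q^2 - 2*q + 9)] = 10*q*(9 - q)/(9*q^4 + 12*q^3 - 50*q^2 - 36*q + 81)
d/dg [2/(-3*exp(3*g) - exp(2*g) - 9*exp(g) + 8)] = (18*exp(2*g) + 4*exp(g) + 18)*exp(g)/(3*exp(3*g) + exp(2*g) + 9*exp(g) - 8)^2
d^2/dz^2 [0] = 0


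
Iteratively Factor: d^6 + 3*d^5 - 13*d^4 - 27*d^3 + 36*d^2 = (d + 4)*(d^5 - d^4 - 9*d^3 + 9*d^2) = d*(d + 4)*(d^4 - d^3 - 9*d^2 + 9*d) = d*(d - 3)*(d + 4)*(d^3 + 2*d^2 - 3*d) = d*(d - 3)*(d - 1)*(d + 4)*(d^2 + 3*d) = d^2*(d - 3)*(d - 1)*(d + 4)*(d + 3)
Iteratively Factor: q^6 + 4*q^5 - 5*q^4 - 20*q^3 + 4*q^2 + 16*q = (q + 1)*(q^5 + 3*q^4 - 8*q^3 - 12*q^2 + 16*q) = (q - 2)*(q + 1)*(q^4 + 5*q^3 + 2*q^2 - 8*q) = q*(q - 2)*(q + 1)*(q^3 + 5*q^2 + 2*q - 8) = q*(q - 2)*(q + 1)*(q + 2)*(q^2 + 3*q - 4) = q*(q - 2)*(q + 1)*(q + 2)*(q + 4)*(q - 1)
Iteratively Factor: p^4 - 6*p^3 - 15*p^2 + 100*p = (p)*(p^3 - 6*p^2 - 15*p + 100) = p*(p + 4)*(p^2 - 10*p + 25) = p*(p - 5)*(p + 4)*(p - 5)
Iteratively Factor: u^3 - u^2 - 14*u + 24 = (u + 4)*(u^2 - 5*u + 6) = (u - 2)*(u + 4)*(u - 3)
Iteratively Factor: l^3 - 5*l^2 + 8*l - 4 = (l - 1)*(l^2 - 4*l + 4) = (l - 2)*(l - 1)*(l - 2)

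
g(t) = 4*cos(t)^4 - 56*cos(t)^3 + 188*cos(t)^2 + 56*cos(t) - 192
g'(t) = -16*sin(t)*cos(t)^3 + 168*sin(t)*cos(t)^2 - 376*sin(t)*cos(t) - 56*sin(t)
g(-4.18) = -164.40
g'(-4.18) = 155.29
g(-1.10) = -132.97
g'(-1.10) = 172.43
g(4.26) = -175.73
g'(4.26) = -127.53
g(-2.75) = -36.01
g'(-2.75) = -170.87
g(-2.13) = -160.12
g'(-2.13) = -163.72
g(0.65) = -54.92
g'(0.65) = -155.49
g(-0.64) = -53.37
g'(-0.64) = 153.93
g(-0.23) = -7.34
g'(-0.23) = 63.29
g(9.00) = -41.84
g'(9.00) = 180.57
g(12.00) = -42.49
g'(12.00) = 141.26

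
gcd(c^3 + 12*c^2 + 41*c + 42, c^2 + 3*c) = c + 3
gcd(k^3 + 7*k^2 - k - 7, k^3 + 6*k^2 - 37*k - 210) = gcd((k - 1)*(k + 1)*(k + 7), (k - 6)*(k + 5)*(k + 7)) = k + 7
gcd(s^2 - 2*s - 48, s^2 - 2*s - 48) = s^2 - 2*s - 48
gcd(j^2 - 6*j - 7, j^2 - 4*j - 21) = j - 7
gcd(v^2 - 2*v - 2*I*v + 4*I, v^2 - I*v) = 1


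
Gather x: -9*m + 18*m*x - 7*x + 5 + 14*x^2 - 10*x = -9*m + 14*x^2 + x*(18*m - 17) + 5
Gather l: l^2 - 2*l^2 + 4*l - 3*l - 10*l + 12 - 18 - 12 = -l^2 - 9*l - 18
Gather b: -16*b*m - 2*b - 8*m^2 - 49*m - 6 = b*(-16*m - 2) - 8*m^2 - 49*m - 6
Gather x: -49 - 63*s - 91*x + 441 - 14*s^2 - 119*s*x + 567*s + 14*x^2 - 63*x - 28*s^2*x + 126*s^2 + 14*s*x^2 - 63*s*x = 112*s^2 + 504*s + x^2*(14*s + 14) + x*(-28*s^2 - 182*s - 154) + 392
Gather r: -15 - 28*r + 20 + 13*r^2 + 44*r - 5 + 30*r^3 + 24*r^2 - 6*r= 30*r^3 + 37*r^2 + 10*r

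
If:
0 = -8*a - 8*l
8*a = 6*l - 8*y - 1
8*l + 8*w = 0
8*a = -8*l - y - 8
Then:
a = 9/2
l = -9/2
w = 9/2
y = -8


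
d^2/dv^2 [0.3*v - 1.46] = 0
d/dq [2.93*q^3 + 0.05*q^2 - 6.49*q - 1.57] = 8.79*q^2 + 0.1*q - 6.49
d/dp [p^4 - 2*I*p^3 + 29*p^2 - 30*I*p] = 4*p^3 - 6*I*p^2 + 58*p - 30*I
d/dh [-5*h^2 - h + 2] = -10*h - 1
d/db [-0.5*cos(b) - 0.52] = 0.5*sin(b)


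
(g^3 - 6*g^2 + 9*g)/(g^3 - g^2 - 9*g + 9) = g*(g - 3)/(g^2 + 2*g - 3)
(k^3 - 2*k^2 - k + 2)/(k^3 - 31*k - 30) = (k^2 - 3*k + 2)/(k^2 - k - 30)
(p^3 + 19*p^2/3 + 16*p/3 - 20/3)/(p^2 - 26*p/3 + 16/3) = (p^2 + 7*p + 10)/(p - 8)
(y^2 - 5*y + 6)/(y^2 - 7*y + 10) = (y - 3)/(y - 5)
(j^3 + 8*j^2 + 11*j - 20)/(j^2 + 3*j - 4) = j + 5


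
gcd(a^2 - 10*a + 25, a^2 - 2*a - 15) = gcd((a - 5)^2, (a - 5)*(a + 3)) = a - 5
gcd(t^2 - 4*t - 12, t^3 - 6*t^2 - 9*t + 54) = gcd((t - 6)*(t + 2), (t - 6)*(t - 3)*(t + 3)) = t - 6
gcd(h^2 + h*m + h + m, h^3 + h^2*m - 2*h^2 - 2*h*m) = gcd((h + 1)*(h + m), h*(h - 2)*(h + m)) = h + m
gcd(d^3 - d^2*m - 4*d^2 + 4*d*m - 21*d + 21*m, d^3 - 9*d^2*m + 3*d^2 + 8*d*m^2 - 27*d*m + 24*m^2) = d^2 - d*m + 3*d - 3*m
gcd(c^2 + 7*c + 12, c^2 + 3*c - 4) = c + 4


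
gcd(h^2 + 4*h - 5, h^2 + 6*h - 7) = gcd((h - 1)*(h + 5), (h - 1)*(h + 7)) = h - 1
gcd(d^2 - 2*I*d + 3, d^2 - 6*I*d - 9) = d - 3*I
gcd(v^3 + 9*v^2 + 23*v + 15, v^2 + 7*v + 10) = v + 5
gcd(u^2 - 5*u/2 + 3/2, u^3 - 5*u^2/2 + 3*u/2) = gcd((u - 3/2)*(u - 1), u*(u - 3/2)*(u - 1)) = u^2 - 5*u/2 + 3/2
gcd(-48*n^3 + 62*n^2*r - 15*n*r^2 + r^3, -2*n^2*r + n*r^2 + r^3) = -n + r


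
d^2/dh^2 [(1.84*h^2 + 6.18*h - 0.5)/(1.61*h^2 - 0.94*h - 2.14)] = (-7.105427357601e-15*h^4 + 37.607668*h^3 + 30.260916*h^2 + 132.295632*h - 12.339448)/(4.173281*h^6 - 7.309722*h^5 - 12.373494*h^4 + 18.601472*h^3 + 16.446756*h^2 - 12.914472*h - 9.800344)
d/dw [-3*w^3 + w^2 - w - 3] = -9*w^2 + 2*w - 1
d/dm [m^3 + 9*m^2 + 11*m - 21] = 3*m^2 + 18*m + 11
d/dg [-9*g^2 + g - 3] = 1 - 18*g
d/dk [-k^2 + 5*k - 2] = 5 - 2*k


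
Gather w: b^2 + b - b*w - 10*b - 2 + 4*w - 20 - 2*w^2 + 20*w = b^2 - 9*b - 2*w^2 + w*(24 - b) - 22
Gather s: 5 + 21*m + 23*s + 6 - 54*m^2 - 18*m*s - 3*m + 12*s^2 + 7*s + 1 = -54*m^2 + 18*m + 12*s^2 + s*(30 - 18*m) + 12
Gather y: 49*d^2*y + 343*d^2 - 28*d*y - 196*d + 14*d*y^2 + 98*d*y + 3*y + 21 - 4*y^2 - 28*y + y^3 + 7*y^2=343*d^2 - 196*d + y^3 + y^2*(14*d + 3) + y*(49*d^2 + 70*d - 25) + 21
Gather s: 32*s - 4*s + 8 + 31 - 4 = 28*s + 35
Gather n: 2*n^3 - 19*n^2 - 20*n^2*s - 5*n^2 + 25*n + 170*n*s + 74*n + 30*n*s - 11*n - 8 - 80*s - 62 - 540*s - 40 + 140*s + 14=2*n^3 + n^2*(-20*s - 24) + n*(200*s + 88) - 480*s - 96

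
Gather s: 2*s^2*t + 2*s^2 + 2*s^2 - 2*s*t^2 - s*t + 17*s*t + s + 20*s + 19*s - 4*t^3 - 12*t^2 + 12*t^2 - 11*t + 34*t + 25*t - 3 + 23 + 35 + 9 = s^2*(2*t + 4) + s*(-2*t^2 + 16*t + 40) - 4*t^3 + 48*t + 64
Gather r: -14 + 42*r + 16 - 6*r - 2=36*r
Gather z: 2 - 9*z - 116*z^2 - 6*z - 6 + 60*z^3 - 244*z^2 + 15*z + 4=60*z^3 - 360*z^2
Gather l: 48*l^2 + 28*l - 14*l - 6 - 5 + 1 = 48*l^2 + 14*l - 10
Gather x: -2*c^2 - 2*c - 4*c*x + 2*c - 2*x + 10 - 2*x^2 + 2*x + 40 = -2*c^2 - 4*c*x - 2*x^2 + 50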